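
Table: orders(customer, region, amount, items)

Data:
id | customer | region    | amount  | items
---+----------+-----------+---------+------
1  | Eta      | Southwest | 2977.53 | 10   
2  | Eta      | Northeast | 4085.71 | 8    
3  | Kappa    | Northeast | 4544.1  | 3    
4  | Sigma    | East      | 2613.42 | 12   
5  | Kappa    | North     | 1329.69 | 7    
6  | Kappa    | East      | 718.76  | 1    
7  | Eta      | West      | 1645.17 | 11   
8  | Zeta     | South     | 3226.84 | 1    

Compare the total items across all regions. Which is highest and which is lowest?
SELECT region, SUM(items)
FROM orders
GROUP BY region
ORDER BY SUM(items)

All groups:
  South: 1
  North: 7
  Southwest: 10
  Northeast: 11
  West: 11
  East: 13

Highest: East (13)
Lowest: South (1)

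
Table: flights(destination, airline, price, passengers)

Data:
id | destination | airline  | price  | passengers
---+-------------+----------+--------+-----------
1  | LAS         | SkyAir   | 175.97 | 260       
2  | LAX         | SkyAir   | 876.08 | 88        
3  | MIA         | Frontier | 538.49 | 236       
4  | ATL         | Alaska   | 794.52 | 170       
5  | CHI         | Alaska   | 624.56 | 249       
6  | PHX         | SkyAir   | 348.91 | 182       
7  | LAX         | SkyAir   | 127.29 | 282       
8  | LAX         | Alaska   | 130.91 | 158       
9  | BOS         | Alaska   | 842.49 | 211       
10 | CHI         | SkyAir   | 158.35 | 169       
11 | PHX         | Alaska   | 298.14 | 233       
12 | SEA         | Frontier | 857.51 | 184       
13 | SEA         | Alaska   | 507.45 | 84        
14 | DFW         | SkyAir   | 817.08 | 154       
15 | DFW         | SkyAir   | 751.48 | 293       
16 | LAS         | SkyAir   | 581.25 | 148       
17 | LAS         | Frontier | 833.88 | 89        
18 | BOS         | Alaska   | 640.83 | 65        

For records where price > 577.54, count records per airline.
SELECT airline, COUNT(*)
FROM flights
WHERE price > 577.54
GROUP BY airline

Note: WHERE filters rows before grouping.

Result:
  Alaska: 4
  Frontier: 2
  SkyAir: 4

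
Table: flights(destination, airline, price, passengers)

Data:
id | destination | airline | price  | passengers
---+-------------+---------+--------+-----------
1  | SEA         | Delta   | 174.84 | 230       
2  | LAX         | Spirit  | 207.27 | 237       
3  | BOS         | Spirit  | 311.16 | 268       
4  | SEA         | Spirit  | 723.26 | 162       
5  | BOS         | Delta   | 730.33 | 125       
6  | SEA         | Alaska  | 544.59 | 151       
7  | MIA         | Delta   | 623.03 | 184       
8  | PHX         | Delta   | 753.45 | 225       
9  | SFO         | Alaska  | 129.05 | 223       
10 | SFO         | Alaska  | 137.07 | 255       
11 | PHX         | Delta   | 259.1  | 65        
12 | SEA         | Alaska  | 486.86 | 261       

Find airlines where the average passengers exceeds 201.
SELECT airline, AVG(passengers)
FROM flights
GROUP BY airline
HAVING AVG(passengers) > 201

Result:
  Alaska: avg=222.50
  Spirit: avg=222.33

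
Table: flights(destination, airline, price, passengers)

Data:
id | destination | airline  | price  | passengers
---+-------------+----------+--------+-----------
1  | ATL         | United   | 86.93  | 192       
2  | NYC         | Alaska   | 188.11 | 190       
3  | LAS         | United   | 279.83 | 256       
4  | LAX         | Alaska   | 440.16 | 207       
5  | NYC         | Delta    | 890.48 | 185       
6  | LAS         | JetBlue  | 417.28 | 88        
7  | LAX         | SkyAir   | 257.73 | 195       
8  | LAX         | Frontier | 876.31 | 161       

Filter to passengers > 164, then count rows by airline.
SELECT airline, COUNT(*)
FROM flights
WHERE passengers > 164
GROUP BY airline

Note: WHERE filters rows before grouping.

Result:
  Alaska: 2
  Delta: 1
  SkyAir: 1
  United: 2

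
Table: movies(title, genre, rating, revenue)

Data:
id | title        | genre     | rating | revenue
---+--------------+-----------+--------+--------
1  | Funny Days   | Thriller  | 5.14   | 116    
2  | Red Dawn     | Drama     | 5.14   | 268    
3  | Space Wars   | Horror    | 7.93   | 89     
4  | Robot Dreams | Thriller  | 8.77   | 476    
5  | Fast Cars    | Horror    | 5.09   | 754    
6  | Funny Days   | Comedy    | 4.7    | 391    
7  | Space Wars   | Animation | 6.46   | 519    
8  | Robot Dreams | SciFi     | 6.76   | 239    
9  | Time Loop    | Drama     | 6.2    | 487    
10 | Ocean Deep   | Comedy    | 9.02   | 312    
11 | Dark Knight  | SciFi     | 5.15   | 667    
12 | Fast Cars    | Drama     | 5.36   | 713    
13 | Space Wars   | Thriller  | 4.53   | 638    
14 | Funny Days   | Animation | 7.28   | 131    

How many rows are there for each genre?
SELECT genre, COUNT(*) as count
FROM movies
GROUP BY genre

Result:
  Animation: 2
  Comedy: 2
  Drama: 3
  Horror: 2
  SciFi: 2
  Thriller: 3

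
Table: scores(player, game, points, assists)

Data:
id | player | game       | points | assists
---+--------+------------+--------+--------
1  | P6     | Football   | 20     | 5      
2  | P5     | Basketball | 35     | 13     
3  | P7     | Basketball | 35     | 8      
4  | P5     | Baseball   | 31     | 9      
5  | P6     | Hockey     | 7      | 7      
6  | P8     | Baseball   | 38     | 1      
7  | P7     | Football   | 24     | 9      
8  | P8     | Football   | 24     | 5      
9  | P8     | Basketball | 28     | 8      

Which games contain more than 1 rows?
SELECT game, COUNT(*) as cnt
FROM scores
GROUP BY game
HAVING COUNT(*) > 1

Result:
  Baseball: 2
  Basketball: 3
  Football: 3

Note: HAVING filters groups after aggregation, WHERE filters rows before.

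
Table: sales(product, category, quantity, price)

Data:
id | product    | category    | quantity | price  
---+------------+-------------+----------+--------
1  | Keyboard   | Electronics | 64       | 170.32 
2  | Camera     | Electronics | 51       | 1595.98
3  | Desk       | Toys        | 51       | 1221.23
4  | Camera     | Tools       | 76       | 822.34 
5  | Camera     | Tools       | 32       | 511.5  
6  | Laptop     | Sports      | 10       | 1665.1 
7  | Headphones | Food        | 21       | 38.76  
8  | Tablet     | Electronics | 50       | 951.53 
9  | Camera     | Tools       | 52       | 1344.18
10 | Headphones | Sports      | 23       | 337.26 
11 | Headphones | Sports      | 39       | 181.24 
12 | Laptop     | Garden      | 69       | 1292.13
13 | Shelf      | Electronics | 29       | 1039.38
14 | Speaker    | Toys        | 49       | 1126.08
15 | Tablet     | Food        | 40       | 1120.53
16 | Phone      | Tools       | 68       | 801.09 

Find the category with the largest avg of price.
SELECT category, AVG(price) as val
FROM sales
GROUP BY category
ORDER BY val DESC
LIMIT 1

Result: Garden with avg(price) = 1292.13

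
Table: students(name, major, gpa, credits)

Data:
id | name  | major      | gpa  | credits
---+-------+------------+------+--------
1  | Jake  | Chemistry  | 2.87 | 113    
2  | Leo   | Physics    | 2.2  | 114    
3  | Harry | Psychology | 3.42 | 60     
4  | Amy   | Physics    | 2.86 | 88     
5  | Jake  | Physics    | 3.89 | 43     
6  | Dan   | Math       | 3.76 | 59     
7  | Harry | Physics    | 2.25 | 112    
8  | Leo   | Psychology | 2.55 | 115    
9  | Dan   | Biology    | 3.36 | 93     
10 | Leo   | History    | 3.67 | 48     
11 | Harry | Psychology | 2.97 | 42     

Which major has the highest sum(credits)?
SELECT major, SUM(credits) as val
FROM students
GROUP BY major
ORDER BY val DESC
LIMIT 1

Result: Physics with sum(credits) = 357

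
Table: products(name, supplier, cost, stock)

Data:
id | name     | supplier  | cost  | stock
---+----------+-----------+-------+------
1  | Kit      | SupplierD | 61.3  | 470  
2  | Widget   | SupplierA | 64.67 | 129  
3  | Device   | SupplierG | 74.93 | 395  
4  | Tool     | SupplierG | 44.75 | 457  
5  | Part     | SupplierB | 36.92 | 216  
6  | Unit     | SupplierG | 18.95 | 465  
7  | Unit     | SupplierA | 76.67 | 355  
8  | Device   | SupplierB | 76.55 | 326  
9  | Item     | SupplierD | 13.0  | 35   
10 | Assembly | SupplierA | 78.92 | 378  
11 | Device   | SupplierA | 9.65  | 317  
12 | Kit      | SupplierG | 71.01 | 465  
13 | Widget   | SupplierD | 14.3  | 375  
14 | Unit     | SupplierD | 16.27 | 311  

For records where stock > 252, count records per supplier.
SELECT supplier, COUNT(*)
FROM products
WHERE stock > 252
GROUP BY supplier

Note: WHERE filters rows before grouping.

Result:
  SupplierA: 3
  SupplierB: 1
  SupplierD: 3
  SupplierG: 4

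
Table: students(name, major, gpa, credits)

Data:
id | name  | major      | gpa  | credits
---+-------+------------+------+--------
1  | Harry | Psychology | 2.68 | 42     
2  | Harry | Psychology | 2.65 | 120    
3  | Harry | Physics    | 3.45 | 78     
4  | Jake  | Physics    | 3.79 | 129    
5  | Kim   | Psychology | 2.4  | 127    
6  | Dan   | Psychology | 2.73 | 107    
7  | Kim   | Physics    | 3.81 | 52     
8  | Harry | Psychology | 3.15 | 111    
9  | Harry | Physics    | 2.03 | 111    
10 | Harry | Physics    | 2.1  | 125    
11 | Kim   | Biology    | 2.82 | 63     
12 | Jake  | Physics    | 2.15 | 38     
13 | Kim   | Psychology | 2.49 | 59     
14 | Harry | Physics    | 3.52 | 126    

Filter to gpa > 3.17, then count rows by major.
SELECT major, COUNT(*)
FROM students
WHERE gpa > 3.17
GROUP BY major

Note: WHERE filters rows before grouping.

Result:
  Physics: 4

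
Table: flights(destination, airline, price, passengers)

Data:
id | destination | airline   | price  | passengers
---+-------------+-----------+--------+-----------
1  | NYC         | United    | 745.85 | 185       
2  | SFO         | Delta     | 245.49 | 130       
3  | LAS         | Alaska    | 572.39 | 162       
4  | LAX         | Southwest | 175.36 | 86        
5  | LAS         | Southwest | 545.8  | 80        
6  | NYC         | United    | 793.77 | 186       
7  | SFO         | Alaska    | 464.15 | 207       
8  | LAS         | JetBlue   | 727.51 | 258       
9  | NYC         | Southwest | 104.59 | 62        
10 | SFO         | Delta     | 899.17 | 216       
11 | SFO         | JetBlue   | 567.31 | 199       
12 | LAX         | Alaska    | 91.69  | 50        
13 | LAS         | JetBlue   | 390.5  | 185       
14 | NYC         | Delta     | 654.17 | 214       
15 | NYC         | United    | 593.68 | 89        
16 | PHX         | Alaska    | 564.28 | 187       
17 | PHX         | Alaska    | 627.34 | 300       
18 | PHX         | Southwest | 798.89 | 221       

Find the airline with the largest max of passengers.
SELECT airline, MAX(passengers) as val
FROM flights
GROUP BY airline
ORDER BY val DESC
LIMIT 1

Result: Alaska with max(passengers) = 300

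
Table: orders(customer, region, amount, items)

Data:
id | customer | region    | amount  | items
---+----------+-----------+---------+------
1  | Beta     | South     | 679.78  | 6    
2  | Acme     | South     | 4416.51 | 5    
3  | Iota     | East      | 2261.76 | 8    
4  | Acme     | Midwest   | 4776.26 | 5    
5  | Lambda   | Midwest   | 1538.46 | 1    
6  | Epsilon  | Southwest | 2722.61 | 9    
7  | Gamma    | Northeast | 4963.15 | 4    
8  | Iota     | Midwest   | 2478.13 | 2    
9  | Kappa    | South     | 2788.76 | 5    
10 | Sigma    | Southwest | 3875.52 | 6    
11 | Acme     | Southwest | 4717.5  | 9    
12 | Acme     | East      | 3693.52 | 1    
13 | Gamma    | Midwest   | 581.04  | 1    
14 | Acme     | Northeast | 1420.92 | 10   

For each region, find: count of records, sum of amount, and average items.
SELECT region,
       COUNT(*) as cnt,
       SUM(amount) as total_amount,
       AVG(items) as avg_items
FROM orders
GROUP BY region

Result:
  East: 2 records, 5955.28 total amount, 4.50 avg items
  Midwest: 4 records, 9373.89 total amount, 2.25 avg items
  Northeast: 2 records, 6384.07 total amount, 7.00 avg items
  South: 3 records, 7885.05 total amount, 5.33 avg items
  Southwest: 3 records, 11315.63 total amount, 8.00 avg items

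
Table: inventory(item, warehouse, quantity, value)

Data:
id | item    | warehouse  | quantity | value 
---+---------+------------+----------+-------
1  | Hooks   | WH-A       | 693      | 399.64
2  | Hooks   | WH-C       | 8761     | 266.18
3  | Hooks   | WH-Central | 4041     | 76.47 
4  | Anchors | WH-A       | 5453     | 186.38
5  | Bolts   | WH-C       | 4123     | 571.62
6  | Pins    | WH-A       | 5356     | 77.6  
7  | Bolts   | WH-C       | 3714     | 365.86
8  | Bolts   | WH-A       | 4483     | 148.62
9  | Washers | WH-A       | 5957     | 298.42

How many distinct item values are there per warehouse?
SELECT warehouse, COUNT(DISTINCT item)
FROM inventory
GROUP BY warehouse

Result:
  WH-A: 5 distinct
  WH-C: 2 distinct
  WH-Central: 1 distinct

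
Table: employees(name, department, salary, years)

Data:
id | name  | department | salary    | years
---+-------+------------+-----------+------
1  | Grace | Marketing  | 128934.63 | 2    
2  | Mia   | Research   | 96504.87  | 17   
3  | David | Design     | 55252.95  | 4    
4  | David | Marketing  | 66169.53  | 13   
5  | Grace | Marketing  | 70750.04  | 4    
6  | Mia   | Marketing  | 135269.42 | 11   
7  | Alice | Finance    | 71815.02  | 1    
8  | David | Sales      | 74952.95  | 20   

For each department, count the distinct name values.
SELECT department, COUNT(DISTINCT name)
FROM employees
GROUP BY department

Result:
  Design: 1 distinct
  Finance: 1 distinct
  Marketing: 3 distinct
  Research: 1 distinct
  Sales: 1 distinct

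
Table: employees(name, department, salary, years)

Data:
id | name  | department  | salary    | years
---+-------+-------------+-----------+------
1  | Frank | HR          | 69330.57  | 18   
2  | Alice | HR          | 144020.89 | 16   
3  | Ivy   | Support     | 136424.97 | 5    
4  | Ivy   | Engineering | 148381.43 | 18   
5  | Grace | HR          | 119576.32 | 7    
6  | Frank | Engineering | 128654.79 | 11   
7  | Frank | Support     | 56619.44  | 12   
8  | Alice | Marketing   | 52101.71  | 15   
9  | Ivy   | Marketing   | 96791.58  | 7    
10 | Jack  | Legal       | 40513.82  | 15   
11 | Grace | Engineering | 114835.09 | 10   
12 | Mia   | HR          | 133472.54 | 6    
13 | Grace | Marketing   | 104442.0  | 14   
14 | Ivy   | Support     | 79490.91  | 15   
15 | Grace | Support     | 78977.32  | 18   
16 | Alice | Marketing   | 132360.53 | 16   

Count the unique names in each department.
SELECT department, COUNT(DISTINCT name)
FROM employees
GROUP BY department

Result:
  Engineering: 3 distinct
  HR: 4 distinct
  Legal: 1 distinct
  Marketing: 3 distinct
  Support: 3 distinct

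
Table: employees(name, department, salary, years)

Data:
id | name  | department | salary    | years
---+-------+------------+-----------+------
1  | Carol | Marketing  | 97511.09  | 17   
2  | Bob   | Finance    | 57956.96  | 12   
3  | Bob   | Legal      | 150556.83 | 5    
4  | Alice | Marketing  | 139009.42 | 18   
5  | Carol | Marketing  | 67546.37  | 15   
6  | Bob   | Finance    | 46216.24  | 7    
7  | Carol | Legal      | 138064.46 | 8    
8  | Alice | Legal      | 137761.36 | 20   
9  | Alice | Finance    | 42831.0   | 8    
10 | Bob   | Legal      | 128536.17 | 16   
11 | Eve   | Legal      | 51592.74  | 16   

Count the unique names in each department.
SELECT department, COUNT(DISTINCT name)
FROM employees
GROUP BY department

Result:
  Finance: 2 distinct
  Legal: 4 distinct
  Marketing: 2 distinct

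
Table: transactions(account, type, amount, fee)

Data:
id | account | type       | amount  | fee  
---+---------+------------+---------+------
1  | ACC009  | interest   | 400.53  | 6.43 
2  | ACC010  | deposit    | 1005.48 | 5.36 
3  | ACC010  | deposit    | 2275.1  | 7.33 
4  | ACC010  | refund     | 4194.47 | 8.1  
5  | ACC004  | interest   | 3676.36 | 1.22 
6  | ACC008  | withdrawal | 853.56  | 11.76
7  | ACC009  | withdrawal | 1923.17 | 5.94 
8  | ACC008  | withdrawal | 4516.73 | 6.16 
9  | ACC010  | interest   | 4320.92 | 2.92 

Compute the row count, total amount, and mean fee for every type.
SELECT type,
       COUNT(*) as cnt,
       SUM(amount) as total_amount,
       AVG(fee) as avg_fee
FROM transactions
GROUP BY type

Result:
  deposit: 2 records, 3280.58 total amount, 6.35 avg fee
  interest: 3 records, 8397.81 total amount, 3.52 avg fee
  refund: 1 records, 4194.47 total amount, 8.10 avg fee
  withdrawal: 3 records, 7293.46 total amount, 7.95 avg fee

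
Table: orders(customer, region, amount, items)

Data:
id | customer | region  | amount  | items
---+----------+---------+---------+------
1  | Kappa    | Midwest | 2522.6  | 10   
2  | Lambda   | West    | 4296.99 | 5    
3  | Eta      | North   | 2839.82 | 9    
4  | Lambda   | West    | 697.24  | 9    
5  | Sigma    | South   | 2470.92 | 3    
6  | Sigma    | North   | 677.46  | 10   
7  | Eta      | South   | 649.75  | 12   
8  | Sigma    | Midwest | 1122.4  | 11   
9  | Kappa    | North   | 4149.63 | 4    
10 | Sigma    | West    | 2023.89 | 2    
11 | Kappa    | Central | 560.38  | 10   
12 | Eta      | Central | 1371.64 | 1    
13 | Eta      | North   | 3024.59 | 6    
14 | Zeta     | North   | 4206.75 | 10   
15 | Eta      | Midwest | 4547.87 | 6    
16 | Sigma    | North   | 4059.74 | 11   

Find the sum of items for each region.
SELECT region, SUM(items) as result
FROM orders
GROUP BY region

Result:
  Central: 11
  Midwest: 27
  North: 50
  South: 15
  West: 16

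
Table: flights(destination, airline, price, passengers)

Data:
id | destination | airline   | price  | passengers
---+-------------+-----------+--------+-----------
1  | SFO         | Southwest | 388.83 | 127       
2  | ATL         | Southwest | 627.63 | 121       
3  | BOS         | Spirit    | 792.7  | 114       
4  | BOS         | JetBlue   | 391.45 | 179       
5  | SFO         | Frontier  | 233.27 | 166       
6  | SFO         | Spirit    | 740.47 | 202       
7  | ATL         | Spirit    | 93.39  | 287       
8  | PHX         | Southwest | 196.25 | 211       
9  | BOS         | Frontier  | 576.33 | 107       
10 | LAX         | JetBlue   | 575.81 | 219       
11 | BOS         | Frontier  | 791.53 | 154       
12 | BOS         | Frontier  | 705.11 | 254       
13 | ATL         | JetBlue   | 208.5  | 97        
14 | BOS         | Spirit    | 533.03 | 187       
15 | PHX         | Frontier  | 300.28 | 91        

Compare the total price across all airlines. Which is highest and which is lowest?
SELECT airline, SUM(price)
FROM flights
GROUP BY airline
ORDER BY SUM(price)

All groups:
  JetBlue: 1175.76
  Southwest: 1212.71
  Spirit: 2159.59
  Frontier: 2606.52

Highest: Frontier (2606.52)
Lowest: JetBlue (1175.76)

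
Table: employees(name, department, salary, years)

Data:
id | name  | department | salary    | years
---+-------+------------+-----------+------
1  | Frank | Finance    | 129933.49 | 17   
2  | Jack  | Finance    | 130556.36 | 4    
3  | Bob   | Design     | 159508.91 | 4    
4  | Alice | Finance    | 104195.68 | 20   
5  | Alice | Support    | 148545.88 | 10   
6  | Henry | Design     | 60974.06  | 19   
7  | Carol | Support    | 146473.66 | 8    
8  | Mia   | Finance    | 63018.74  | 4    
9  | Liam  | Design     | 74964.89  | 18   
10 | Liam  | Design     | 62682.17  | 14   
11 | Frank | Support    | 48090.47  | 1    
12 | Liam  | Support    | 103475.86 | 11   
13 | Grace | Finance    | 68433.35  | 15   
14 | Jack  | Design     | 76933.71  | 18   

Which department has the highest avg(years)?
SELECT department, AVG(years) as val
FROM employees
GROUP BY department
ORDER BY val DESC
LIMIT 1

Result: Design with avg(years) = 14.60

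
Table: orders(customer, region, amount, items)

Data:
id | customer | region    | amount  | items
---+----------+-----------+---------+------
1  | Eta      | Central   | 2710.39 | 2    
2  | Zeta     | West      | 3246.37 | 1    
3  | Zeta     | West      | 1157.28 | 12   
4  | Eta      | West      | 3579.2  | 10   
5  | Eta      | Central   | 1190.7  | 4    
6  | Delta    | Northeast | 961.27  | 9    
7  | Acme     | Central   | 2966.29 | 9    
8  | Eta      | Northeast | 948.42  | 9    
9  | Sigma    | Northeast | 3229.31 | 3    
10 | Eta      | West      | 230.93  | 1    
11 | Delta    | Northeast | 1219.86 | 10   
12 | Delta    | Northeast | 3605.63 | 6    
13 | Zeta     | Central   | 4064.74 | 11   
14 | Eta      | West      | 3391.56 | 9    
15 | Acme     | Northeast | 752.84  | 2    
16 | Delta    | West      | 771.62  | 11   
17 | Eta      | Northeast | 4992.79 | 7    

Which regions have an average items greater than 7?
SELECT region, AVG(items)
FROM orders
GROUP BY region
HAVING AVG(items) > 7

Result:
  West: avg=7.33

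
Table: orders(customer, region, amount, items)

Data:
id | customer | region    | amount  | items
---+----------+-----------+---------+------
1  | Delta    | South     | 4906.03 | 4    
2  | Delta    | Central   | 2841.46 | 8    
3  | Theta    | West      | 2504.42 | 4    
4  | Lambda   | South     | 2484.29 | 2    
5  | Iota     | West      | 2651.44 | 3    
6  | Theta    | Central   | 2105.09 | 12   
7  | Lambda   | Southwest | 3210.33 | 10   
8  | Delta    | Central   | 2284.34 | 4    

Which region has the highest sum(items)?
SELECT region, SUM(items) as val
FROM orders
GROUP BY region
ORDER BY val DESC
LIMIT 1

Result: Central with sum(items) = 24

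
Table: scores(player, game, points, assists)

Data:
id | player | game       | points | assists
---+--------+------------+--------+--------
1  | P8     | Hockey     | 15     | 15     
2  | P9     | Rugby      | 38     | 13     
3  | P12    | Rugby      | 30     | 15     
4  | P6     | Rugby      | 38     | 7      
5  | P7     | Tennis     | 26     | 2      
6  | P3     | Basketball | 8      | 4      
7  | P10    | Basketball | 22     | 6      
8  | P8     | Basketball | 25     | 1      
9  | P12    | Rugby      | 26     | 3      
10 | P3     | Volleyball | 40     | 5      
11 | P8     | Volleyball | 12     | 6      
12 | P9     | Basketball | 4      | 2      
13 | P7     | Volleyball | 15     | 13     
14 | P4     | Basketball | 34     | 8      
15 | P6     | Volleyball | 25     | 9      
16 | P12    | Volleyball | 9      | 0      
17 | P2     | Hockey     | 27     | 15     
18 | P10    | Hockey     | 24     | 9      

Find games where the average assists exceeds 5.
SELECT game, AVG(assists)
FROM scores
GROUP BY game
HAVING AVG(assists) > 5

Result:
  Hockey: avg=13.00
  Rugby: avg=9.50
  Volleyball: avg=6.60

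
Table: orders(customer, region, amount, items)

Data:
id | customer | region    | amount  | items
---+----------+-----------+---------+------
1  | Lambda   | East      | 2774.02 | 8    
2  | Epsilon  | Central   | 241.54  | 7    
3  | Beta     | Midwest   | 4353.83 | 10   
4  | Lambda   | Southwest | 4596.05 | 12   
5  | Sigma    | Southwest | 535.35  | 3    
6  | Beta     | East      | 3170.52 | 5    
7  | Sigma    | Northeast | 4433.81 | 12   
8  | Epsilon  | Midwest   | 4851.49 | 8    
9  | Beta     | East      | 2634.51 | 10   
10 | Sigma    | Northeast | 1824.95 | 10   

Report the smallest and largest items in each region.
SELECT region, MIN(items), MAX(items)
FROM orders
GROUP BY region

Result:
  Central: min=7, max=7
  East: min=5, max=10
  Midwest: min=8, max=10
  Northeast: min=10, max=12
  Southwest: min=3, max=12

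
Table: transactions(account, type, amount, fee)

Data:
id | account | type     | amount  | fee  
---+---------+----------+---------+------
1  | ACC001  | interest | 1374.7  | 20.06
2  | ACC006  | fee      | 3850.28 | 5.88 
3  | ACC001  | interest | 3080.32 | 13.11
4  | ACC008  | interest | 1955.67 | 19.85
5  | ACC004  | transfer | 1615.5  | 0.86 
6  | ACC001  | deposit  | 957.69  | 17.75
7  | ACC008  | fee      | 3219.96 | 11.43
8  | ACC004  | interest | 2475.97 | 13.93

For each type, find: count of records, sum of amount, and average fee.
SELECT type,
       COUNT(*) as cnt,
       SUM(amount) as total_amount,
       AVG(fee) as avg_fee
FROM transactions
GROUP BY type

Result:
  deposit: 1 records, 957.69 total amount, 17.75 avg fee
  fee: 2 records, 7070.24 total amount, 8.66 avg fee
  interest: 4 records, 8886.66 total amount, 16.74 avg fee
  transfer: 1 records, 1615.50 total amount, 0.86 avg fee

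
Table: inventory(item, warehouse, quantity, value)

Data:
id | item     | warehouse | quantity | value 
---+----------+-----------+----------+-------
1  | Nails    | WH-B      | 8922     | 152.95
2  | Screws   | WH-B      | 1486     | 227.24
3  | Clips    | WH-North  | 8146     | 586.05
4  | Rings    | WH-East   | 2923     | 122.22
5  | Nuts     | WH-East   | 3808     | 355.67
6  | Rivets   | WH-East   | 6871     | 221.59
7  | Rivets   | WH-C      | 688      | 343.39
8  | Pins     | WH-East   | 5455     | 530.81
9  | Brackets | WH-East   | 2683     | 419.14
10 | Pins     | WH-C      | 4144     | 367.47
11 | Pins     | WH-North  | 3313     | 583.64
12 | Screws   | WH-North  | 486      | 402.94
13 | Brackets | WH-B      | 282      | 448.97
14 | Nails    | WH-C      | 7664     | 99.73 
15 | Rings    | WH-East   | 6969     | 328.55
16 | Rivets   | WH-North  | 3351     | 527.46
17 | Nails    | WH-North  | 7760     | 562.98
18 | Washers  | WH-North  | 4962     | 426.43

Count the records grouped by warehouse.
SELECT warehouse, COUNT(*) as count
FROM inventory
GROUP BY warehouse

Result:
  WH-B: 3
  WH-C: 3
  WH-East: 6
  WH-North: 6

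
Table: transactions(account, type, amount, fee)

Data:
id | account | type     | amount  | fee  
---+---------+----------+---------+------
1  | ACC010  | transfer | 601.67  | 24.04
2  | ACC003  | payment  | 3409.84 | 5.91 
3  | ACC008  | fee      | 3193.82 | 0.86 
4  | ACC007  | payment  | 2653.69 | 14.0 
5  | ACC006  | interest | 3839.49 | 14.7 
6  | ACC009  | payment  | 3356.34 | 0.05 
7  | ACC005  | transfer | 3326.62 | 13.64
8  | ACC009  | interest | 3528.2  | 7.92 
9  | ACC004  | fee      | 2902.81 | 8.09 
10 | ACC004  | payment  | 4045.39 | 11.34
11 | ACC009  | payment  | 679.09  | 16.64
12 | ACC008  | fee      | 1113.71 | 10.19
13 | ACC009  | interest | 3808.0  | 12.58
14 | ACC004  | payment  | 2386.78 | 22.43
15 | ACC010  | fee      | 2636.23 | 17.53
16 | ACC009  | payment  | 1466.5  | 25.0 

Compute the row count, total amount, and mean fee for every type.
SELECT type,
       COUNT(*) as cnt,
       SUM(amount) as total_amount,
       AVG(fee) as avg_fee
FROM transactions
GROUP BY type

Result:
  fee: 4 records, 9846.57 total amount, 9.17 avg fee
  interest: 3 records, 11175.69 total amount, 11.73 avg fee
  payment: 7 records, 17997.63 total amount, 13.62 avg fee
  transfer: 2 records, 3928.29 total amount, 18.84 avg fee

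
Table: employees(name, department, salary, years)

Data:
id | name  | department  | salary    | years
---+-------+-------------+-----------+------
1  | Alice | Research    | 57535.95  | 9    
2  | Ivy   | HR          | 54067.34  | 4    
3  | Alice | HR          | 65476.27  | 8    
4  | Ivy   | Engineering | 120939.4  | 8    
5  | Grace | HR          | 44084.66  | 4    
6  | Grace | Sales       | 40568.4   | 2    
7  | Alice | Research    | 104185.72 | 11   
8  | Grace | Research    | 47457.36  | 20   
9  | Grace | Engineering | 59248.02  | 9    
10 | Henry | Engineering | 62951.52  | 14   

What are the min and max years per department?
SELECT department, MIN(years), MAX(years)
FROM employees
GROUP BY department

Result:
  Engineering: min=8, max=14
  HR: min=4, max=8
  Research: min=9, max=20
  Sales: min=2, max=2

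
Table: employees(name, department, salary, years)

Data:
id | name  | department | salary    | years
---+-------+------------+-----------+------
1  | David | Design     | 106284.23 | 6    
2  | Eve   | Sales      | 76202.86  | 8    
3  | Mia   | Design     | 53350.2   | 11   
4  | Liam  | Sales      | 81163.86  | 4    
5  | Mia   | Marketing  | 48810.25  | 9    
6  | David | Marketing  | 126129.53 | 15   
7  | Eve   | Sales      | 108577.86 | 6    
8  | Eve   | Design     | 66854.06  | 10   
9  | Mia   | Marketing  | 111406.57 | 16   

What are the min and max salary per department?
SELECT department, MIN(salary), MAX(salary)
FROM employees
GROUP BY department

Result:
  Design: min=53350.20, max=106284.23
  Marketing: min=48810.25, max=126129.53
  Sales: min=76202.86, max=108577.86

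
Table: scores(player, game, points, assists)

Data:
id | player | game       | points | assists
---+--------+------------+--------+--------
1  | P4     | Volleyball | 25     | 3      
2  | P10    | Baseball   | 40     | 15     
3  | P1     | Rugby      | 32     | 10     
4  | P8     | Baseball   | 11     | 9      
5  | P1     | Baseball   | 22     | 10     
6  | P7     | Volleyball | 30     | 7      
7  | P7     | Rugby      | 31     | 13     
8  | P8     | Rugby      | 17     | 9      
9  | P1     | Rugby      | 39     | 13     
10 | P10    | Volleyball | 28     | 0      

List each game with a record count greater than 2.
SELECT game, COUNT(*) as cnt
FROM scores
GROUP BY game
HAVING COUNT(*) > 2

Result:
  Baseball: 3
  Rugby: 4
  Volleyball: 3

Note: HAVING filters groups after aggregation, WHERE filters rows before.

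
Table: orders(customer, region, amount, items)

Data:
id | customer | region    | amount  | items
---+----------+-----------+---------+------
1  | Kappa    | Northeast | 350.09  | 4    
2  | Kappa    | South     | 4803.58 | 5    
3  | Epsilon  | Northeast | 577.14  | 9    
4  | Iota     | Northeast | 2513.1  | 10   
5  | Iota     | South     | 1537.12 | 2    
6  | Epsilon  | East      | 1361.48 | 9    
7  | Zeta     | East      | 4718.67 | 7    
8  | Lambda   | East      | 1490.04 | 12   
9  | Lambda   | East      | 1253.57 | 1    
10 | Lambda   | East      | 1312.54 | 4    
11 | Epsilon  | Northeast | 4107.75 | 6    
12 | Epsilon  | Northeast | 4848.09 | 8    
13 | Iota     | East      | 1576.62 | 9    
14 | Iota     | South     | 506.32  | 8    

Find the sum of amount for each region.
SELECT region, SUM(amount) as result
FROM orders
GROUP BY region

Result:
  East: 11712.92
  Northeast: 12396.17
  South: 6847.02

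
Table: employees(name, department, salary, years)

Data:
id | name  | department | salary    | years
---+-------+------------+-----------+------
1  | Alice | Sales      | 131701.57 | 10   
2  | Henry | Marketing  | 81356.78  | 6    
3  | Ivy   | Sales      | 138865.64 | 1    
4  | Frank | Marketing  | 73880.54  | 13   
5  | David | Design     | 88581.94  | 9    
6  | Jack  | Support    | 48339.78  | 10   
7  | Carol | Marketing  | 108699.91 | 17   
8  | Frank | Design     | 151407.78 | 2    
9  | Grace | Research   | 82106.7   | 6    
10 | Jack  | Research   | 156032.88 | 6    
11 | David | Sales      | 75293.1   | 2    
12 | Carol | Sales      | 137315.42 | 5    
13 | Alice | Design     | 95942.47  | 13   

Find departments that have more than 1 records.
SELECT department, COUNT(*) as cnt
FROM employees
GROUP BY department
HAVING COUNT(*) > 1

Result:
  Design: 3
  Marketing: 3
  Research: 2
  Sales: 4

Note: HAVING filters groups after aggregation, WHERE filters rows before.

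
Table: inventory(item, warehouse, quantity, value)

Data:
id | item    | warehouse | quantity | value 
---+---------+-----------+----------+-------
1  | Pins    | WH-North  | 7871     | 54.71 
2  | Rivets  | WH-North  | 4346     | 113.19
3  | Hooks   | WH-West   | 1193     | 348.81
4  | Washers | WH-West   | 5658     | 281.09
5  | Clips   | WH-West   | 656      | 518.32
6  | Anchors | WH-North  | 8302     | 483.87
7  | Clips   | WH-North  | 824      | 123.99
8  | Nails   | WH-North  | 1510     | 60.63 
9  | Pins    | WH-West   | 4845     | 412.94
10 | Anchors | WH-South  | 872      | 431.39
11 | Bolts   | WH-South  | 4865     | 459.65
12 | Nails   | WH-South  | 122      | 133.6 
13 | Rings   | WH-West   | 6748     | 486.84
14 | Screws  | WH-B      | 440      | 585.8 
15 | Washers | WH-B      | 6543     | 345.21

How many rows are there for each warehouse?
SELECT warehouse, COUNT(*) as count
FROM inventory
GROUP BY warehouse

Result:
  WH-B: 2
  WH-North: 5
  WH-South: 3
  WH-West: 5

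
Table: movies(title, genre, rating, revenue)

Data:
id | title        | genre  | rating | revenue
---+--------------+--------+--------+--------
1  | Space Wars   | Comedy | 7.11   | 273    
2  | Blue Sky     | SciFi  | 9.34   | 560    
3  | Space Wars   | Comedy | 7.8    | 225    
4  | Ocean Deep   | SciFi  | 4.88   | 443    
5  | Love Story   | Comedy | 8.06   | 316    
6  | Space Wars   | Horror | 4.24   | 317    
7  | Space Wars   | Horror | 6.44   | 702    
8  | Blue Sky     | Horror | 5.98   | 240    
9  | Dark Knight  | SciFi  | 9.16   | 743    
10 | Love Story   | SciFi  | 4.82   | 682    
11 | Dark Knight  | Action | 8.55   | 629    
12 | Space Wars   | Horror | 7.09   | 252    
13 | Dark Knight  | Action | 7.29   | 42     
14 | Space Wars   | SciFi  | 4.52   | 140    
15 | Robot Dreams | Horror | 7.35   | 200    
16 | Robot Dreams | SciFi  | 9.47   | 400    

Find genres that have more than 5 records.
SELECT genre, COUNT(*) as cnt
FROM movies
GROUP BY genre
HAVING COUNT(*) > 5

Result:
  SciFi: 6

Note: HAVING filters groups after aggregation, WHERE filters rows before.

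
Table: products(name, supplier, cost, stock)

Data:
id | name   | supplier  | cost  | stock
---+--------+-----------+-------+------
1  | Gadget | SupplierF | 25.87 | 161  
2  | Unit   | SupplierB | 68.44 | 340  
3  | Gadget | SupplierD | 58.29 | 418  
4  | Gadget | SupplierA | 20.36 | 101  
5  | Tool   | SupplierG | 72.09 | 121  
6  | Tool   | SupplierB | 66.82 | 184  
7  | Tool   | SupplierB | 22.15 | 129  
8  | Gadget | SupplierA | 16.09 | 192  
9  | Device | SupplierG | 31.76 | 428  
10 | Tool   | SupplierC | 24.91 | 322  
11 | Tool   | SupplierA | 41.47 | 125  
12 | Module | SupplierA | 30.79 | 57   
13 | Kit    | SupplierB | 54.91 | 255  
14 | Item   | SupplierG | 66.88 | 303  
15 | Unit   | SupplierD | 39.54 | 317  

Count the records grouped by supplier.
SELECT supplier, COUNT(*) as count
FROM products
GROUP BY supplier

Result:
  SupplierA: 4
  SupplierB: 4
  SupplierC: 1
  SupplierD: 2
  SupplierF: 1
  SupplierG: 3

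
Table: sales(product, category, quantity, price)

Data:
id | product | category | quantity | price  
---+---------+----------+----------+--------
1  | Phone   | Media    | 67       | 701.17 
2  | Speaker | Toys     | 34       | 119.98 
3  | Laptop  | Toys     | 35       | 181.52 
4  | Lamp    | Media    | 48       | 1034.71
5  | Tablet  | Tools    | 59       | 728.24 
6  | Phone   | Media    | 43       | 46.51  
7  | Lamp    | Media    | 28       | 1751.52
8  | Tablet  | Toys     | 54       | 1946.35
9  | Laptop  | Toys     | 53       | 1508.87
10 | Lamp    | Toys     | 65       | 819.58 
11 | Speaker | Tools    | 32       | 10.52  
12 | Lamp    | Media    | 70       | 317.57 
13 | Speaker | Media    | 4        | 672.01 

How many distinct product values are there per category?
SELECT category, COUNT(DISTINCT product)
FROM sales
GROUP BY category

Result:
  Media: 3 distinct
  Tools: 2 distinct
  Toys: 4 distinct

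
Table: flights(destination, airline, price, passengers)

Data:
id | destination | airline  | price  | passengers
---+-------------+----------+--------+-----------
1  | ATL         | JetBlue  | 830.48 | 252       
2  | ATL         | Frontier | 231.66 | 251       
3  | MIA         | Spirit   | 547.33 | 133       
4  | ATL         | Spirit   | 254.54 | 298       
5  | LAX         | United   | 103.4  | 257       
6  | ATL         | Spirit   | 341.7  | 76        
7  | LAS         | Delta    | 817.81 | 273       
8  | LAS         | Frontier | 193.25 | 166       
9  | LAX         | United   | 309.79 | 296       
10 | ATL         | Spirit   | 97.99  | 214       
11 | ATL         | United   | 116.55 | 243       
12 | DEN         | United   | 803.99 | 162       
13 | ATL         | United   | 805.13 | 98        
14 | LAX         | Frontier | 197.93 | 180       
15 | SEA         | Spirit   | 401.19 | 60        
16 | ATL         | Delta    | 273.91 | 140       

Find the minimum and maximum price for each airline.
SELECT airline, MIN(price), MAX(price)
FROM flights
GROUP BY airline

Result:
  Delta: min=273.91, max=817.81
  Frontier: min=193.25, max=231.66
  JetBlue: min=830.48, max=830.48
  Spirit: min=97.99, max=547.33
  United: min=103.40, max=805.13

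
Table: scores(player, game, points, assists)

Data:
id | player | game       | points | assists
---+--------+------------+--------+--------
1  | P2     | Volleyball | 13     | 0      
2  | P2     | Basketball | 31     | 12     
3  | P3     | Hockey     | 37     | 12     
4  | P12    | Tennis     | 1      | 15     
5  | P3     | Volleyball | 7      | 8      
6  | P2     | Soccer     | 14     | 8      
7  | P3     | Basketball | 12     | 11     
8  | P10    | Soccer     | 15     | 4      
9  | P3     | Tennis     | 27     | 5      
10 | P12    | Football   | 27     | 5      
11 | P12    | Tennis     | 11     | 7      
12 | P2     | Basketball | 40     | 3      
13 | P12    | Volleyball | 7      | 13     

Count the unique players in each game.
SELECT game, COUNT(DISTINCT player)
FROM scores
GROUP BY game

Result:
  Basketball: 2 distinct
  Football: 1 distinct
  Hockey: 1 distinct
  Soccer: 2 distinct
  Tennis: 2 distinct
  Volleyball: 3 distinct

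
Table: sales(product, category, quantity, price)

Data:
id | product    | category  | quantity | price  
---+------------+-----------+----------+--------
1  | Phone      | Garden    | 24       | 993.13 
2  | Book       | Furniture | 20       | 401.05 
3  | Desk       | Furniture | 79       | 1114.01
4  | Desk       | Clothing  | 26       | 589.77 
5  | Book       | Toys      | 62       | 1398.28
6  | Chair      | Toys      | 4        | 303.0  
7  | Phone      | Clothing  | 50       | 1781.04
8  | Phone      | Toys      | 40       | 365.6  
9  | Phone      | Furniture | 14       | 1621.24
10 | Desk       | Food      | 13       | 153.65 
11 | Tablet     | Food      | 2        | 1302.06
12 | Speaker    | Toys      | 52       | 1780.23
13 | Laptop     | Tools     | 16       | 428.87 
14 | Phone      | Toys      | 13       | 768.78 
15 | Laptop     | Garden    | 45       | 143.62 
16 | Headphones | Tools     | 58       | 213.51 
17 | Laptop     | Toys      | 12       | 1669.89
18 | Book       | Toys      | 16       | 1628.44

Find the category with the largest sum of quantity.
SELECT category, SUM(quantity) as val
FROM sales
GROUP BY category
ORDER BY val DESC
LIMIT 1

Result: Toys with sum(quantity) = 199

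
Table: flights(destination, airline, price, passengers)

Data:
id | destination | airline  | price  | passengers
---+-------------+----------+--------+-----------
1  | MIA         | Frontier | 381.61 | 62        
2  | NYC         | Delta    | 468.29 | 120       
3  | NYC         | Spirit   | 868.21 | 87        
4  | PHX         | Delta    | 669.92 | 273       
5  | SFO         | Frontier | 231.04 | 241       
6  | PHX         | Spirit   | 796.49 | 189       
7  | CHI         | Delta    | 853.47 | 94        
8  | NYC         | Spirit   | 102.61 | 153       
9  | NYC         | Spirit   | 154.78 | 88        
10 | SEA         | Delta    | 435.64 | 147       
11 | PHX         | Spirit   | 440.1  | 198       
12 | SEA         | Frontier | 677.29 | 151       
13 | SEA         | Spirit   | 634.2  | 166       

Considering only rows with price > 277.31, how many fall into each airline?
SELECT airline, COUNT(*)
FROM flights
WHERE price > 277.31
GROUP BY airline

Note: WHERE filters rows before grouping.

Result:
  Delta: 4
  Frontier: 2
  Spirit: 4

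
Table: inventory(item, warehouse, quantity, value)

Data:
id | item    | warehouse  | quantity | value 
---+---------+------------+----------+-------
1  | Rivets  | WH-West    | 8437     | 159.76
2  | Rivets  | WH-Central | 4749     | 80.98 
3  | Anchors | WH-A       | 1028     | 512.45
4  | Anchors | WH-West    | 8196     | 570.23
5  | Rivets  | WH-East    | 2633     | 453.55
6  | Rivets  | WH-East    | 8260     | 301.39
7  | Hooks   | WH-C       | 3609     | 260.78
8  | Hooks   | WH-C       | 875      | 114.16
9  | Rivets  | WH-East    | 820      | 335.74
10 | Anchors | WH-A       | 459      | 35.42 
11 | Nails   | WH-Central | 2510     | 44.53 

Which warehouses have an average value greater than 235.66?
SELECT warehouse, AVG(value)
FROM inventory
GROUP BY warehouse
HAVING AVG(value) > 235.66

Result:
  WH-A: avg=273.94
  WH-East: avg=363.56
  WH-West: avg=365.00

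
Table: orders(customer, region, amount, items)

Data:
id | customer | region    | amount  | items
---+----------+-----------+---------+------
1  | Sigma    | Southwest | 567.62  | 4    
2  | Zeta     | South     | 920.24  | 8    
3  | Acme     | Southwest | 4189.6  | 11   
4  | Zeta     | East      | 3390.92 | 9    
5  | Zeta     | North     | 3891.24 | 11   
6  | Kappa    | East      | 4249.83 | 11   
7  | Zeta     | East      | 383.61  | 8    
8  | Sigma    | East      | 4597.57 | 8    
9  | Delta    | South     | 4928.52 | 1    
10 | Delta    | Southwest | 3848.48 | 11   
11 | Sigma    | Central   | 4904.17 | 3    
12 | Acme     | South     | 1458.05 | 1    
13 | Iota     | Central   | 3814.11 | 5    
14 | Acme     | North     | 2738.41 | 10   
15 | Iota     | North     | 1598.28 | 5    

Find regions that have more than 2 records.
SELECT region, COUNT(*) as cnt
FROM orders
GROUP BY region
HAVING COUNT(*) > 2

Result:
  East: 4
  North: 3
  South: 3
  Southwest: 3

Note: HAVING filters groups after aggregation, WHERE filters rows before.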